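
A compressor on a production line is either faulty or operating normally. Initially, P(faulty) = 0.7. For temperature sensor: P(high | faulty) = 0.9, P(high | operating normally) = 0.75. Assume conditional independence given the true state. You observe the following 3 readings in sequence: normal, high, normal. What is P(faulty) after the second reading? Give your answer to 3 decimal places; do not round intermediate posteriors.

0.528

After 'normal': P(faulty) = 0.1·0.7000 / (0.1·0.7000 + 0.25·0.3000) ≈ 0.4828
After 'high': P(faulty) = 0.9·0.4828 / (0.9·0.4828 + 0.75·0.5172) ≈ 0.5283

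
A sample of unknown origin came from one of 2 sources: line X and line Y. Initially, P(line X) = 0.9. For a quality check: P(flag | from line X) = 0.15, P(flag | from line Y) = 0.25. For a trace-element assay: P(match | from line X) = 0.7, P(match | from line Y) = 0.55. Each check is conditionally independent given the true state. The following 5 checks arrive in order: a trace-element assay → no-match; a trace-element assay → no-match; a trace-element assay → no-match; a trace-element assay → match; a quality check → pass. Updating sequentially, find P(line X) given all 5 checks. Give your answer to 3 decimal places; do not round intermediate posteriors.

After a trace-element assay='no-match': P(line X) = 0.3·0.9000 / (0.3·0.9000 + 0.45·0.1000) ≈ 0.8571
After a trace-element assay='no-match': P(line X) = 0.3·0.8571 / (0.3·0.8571 + 0.45·0.1429) ≈ 0.8000
After a trace-element assay='no-match': P(line X) = 0.3·0.8000 / (0.3·0.8000 + 0.45·0.2000) ≈ 0.7273
After a trace-element assay='match': P(line X) = 0.7·0.7273 / (0.7·0.7273 + 0.55·0.2727) ≈ 0.7724
After a quality check='pass': P(line X) = 0.85·0.7724 / (0.85·0.7724 + 0.75·0.2276) ≈ 0.7937

0.794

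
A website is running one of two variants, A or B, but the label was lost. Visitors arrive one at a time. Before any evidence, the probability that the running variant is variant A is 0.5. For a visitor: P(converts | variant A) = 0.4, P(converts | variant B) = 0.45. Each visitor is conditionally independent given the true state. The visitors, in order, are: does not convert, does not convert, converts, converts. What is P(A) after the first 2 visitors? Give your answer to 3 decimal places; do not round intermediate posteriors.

0.543

After 'does not convert': P(A) = 0.6·0.5000 / (0.6·0.5000 + 0.55·0.5000) ≈ 0.5217
After 'does not convert': P(A) = 0.6·0.5217 / (0.6·0.5217 + 0.55·0.4783) ≈ 0.5434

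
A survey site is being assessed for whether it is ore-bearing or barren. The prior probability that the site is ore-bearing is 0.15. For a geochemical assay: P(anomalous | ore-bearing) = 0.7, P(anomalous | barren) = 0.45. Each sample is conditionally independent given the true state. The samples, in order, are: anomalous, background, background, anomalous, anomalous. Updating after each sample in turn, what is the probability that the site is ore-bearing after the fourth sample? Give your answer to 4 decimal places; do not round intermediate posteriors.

After 'anomalous': P(ore) = 0.7·0.1500 / (0.7·0.1500 + 0.45·0.8500) ≈ 0.2154
After 'background': P(ore) = 0.3·0.2154 / (0.3·0.2154 + 0.55·0.7846) ≈ 0.1302
After 'background': P(ore) = 0.3·0.1302 / (0.3·0.1302 + 0.55·0.8698) ≈ 0.0755
After 'anomalous': P(ore) = 0.7·0.0755 / (0.7·0.0755 + 0.45·0.9245) ≈ 0.1127

0.1127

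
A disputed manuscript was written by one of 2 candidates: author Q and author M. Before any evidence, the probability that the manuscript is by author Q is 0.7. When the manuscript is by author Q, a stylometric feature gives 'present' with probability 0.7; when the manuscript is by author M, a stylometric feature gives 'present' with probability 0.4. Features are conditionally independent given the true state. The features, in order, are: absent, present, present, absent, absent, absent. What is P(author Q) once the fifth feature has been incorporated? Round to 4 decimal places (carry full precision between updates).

After 'absent': P(author Q) = 0.3·0.7000 / (0.3·0.7000 + 0.6·0.3000) ≈ 0.5385
After 'present': P(author Q) = 0.7·0.5385 / (0.7·0.5385 + 0.4·0.4615) ≈ 0.6712
After 'present': P(author Q) = 0.7·0.6712 / (0.7·0.6712 + 0.4·0.3288) ≈ 0.7813
After 'absent': P(author Q) = 0.3·0.7813 / (0.3·0.7813 + 0.6·0.2187) ≈ 0.6411
After 'absent': P(author Q) = 0.3·0.6411 / (0.3·0.6411 + 0.6·0.3589) ≈ 0.4718

0.4718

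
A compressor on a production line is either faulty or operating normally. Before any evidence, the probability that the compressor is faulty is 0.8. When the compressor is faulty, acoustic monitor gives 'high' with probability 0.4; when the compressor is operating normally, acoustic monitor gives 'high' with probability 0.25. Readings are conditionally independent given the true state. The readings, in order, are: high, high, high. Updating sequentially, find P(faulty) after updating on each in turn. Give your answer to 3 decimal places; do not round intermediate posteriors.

Apply Bayes' rule sequentially, carrying P(faulty) forward.
After 'high': P(faulty) = 0.4·0.8000 / (0.4·0.8000 + 0.25·0.2000) ≈ 0.8649
After 'high': P(faulty) = 0.4·0.8649 / (0.4·0.8649 + 0.25·0.1351) ≈ 0.9110
After 'high': P(faulty) = 0.4·0.9110 / (0.4·0.9110 + 0.25·0.0890) ≈ 0.9425

0.942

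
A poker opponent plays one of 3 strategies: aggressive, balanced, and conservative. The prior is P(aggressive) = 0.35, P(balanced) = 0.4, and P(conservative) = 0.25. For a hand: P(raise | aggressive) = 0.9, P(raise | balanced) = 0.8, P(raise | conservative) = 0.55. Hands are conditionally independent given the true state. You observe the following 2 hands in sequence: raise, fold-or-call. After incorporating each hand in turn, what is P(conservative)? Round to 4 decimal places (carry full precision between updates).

0.3932

After 'raise': normaliser = 0.9·0.3500 + 0.8·0.4000 + 0.55·0.2500; P(aggressive) ≈ 0.4078, P(balanced) ≈ 0.4142, P(conservative) ≈ 0.1780
After 'fold-or-call': normaliser = 0.1·0.4078 + 0.2·0.4142 + 0.45·0.1780; P(aggressive) ≈ 0.2002, P(balanced) ≈ 0.4067, P(conservative) ≈ 0.3932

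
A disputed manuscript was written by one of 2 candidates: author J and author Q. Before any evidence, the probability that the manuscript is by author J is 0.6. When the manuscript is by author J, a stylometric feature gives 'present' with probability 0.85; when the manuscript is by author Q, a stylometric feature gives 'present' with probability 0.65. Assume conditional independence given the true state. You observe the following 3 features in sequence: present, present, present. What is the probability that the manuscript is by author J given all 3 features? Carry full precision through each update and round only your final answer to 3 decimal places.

After 'present': P(author J) = 0.85·0.6000 / (0.85·0.6000 + 0.65·0.4000) ≈ 0.6623
After 'present': P(author J) = 0.85·0.6623 / (0.85·0.6623 + 0.65·0.3377) ≈ 0.7195
After 'present': P(author J) = 0.85·0.7195 / (0.85·0.7195 + 0.65·0.2805) ≈ 0.7703

0.770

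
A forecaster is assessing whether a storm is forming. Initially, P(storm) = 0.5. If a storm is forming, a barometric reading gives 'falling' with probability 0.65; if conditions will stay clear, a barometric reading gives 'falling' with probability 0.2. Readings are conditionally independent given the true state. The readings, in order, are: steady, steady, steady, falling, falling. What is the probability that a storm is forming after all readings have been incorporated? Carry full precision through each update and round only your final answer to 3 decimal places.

0.469

After 'steady': P(storm) = 0.35·0.5000 / (0.35·0.5000 + 0.8·0.5000) ≈ 0.3043
After 'steady': P(storm) = 0.35·0.3043 / (0.35·0.3043 + 0.8·0.6957) ≈ 0.1607
After 'steady': P(storm) = 0.35·0.1607 / (0.35·0.1607 + 0.8·0.8393) ≈ 0.0773
After 'falling': P(storm) = 0.65·0.0773 / (0.65·0.0773 + 0.2·0.9227) ≈ 0.2139
After 'falling': P(storm) = 0.65·0.2139 / (0.65·0.2139 + 0.2·0.7861) ≈ 0.4694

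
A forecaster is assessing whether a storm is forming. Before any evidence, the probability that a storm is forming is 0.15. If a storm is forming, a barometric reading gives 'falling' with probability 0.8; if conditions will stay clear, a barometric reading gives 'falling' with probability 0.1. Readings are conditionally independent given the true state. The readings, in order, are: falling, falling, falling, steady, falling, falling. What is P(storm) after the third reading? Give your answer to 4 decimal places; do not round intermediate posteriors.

0.9891

Apply Bayes' rule sequentially, carrying P(storm) forward.
After 'falling': P(storm) = 0.8·0.1500 / (0.8·0.1500 + 0.1·0.8500) ≈ 0.5854
After 'falling': P(storm) = 0.8·0.5854 / (0.8·0.5854 + 0.1·0.4146) ≈ 0.9187
After 'falling': P(storm) = 0.8·0.9187 / (0.8·0.9187 + 0.1·0.0813) ≈ 0.9891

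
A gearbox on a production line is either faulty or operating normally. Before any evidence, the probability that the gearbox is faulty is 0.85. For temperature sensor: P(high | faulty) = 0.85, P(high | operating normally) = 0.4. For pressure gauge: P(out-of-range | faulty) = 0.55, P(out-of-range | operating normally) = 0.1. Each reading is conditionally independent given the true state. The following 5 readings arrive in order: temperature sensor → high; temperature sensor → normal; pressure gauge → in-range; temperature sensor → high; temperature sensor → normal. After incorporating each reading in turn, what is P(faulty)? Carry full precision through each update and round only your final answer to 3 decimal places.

0.444

Apply Bayes' rule sequentially, carrying P(faulty) forward.
After temperature sensor='high': P(faulty) = 0.85·0.8500 / (0.85·0.8500 + 0.4·0.1500) ≈ 0.9233
After temperature sensor='normal': P(faulty) = 0.15·0.9233 / (0.15·0.9233 + 0.6·0.0767) ≈ 0.7506
After pressure gauge='in-range': P(faulty) = 0.45·0.7506 / (0.45·0.7506 + 0.9·0.2494) ≈ 0.6008
After temperature sensor='high': P(faulty) = 0.85·0.6008 / (0.85·0.6008 + 0.4·0.3992) ≈ 0.7618
After temperature sensor='normal': P(faulty) = 0.15·0.7618 / (0.15·0.7618 + 0.6·0.2382) ≈ 0.4443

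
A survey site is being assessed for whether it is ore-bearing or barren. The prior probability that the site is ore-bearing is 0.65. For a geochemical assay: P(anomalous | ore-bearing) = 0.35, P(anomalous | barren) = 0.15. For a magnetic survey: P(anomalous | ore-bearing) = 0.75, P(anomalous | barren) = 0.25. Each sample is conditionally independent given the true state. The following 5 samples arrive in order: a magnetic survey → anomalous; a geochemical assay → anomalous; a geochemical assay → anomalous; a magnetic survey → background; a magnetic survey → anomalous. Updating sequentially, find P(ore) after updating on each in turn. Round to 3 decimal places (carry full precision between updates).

After a magnetic survey='anomalous': P(ore) = 0.75·0.6500 / (0.75·0.6500 + 0.25·0.3500) ≈ 0.8478
After a geochemical assay='anomalous': P(ore) = 0.35·0.8478 / (0.35·0.8478 + 0.15·0.1522) ≈ 0.9286
After a geochemical assay='anomalous': P(ore) = 0.35·0.9286 / (0.35·0.9286 + 0.15·0.0714) ≈ 0.9681
After a magnetic survey='background': P(ore) = 0.25·0.9681 / (0.25·0.9681 + 0.75·0.0319) ≈ 0.9100
After a magnetic survey='anomalous': P(ore) = 0.75·0.9100 / (0.75·0.9100 + 0.25·0.0900) ≈ 0.9681

0.968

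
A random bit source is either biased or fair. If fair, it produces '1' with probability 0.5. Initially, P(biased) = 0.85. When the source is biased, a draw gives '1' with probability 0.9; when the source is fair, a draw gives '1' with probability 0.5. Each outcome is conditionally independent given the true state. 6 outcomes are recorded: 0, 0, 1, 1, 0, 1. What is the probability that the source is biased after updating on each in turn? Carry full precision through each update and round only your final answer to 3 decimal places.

0.209

After '0': P(biased) = 0.1·0.8500 / (0.1·0.8500 + 0.5·0.1500) ≈ 0.5312
After '0': P(biased) = 0.1·0.5312 / (0.1·0.5312 + 0.5·0.4688) ≈ 0.1848
After '1': P(biased) = 0.9·0.1848 / (0.9·0.1848 + 0.5·0.8152) ≈ 0.2898
After '1': P(biased) = 0.9·0.2898 / (0.9·0.2898 + 0.5·0.7102) ≈ 0.4234
After '0': P(biased) = 0.1·0.4234 / (0.1·0.4234 + 0.5·0.5766) ≈ 0.1281
After '1': P(biased) = 0.9·0.1281 / (0.9·0.1281 + 0.5·0.8719) ≈ 0.2091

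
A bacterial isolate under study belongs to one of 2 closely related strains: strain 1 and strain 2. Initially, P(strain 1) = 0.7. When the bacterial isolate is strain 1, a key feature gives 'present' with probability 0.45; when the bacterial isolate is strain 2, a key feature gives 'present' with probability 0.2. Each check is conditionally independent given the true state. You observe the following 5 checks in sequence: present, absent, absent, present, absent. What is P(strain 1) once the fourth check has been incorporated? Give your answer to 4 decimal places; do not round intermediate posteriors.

0.8481

After 'present': P(strain 1) = 0.45·0.7000 / (0.45·0.7000 + 0.2·0.3000) ≈ 0.8400
After 'absent': P(strain 1) = 0.55·0.8400 / (0.55·0.8400 + 0.8·0.1600) ≈ 0.7831
After 'absent': P(strain 1) = 0.55·0.7831 / (0.55·0.7831 + 0.8·0.2169) ≈ 0.7128
After 'present': P(strain 1) = 0.45·0.7128 / (0.45·0.7128 + 0.2·0.2872) ≈ 0.8481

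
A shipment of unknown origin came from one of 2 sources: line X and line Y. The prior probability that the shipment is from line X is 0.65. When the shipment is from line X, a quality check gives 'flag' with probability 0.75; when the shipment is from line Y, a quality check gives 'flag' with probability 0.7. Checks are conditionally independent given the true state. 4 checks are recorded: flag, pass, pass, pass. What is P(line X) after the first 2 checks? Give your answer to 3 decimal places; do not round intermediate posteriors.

0.624

Each posterior becomes the prior for the next update.
After 'flag': P(line X) = 0.75·0.6500 / (0.75·0.6500 + 0.7·0.3500) ≈ 0.6655
After 'pass': P(line X) = 0.25·0.6655 / (0.25·0.6655 + 0.3·0.3345) ≈ 0.6238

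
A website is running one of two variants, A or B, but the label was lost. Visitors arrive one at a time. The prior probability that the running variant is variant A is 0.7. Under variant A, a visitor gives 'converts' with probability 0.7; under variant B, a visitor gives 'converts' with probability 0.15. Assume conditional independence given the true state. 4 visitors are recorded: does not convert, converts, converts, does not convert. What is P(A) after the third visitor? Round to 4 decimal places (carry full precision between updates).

Each posterior becomes the prior for the next update.
After 'does not convert': P(A) = 0.3·0.7000 / (0.3·0.7000 + 0.85·0.3000) ≈ 0.4516
After 'converts': P(A) = 0.7·0.4516 / (0.7·0.4516 + 0.15·0.5484) ≈ 0.7935
After 'converts': P(A) = 0.7·0.7935 / (0.7·0.7935 + 0.15·0.2065) ≈ 0.9472

0.9472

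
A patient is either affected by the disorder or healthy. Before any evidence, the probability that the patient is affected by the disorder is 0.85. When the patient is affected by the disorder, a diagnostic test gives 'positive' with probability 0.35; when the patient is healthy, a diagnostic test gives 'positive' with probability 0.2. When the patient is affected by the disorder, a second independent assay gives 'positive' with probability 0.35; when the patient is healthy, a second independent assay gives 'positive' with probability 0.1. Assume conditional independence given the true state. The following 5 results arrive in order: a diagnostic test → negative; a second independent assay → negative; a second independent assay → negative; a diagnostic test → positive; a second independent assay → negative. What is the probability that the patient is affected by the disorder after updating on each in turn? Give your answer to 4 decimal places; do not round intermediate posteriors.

After a diagnostic test='negative': P(affected) = 0.65·0.8500 / (0.65·0.8500 + 0.8·0.1500) ≈ 0.8216
After a second independent assay='negative': P(affected) = 0.65·0.8216 / (0.65·0.8216 + 0.9·0.1784) ≈ 0.7688
After a second independent assay='negative': P(affected) = 0.65·0.7688 / (0.65·0.7688 + 0.9·0.2312) ≈ 0.7060
After a diagnostic test='positive': P(affected) = 0.35·0.7060 / (0.35·0.7060 + 0.2·0.2940) ≈ 0.8078
After a second independent assay='negative': P(affected) = 0.65·0.8078 / (0.65·0.8078 + 0.9·0.1922) ≈ 0.7522

0.7522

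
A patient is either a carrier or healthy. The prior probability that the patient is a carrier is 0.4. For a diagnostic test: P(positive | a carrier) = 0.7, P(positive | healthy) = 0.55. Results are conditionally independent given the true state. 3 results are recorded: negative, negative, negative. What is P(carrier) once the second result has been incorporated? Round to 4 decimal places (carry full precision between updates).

Each posterior becomes the prior for the next update.
After 'negative': P(carrier) = 0.3·0.4000 / (0.3·0.4000 + 0.45·0.6000) ≈ 0.3077
After 'negative': P(carrier) = 0.3·0.3077 / (0.3·0.3077 + 0.45·0.6923) ≈ 0.2286

0.2286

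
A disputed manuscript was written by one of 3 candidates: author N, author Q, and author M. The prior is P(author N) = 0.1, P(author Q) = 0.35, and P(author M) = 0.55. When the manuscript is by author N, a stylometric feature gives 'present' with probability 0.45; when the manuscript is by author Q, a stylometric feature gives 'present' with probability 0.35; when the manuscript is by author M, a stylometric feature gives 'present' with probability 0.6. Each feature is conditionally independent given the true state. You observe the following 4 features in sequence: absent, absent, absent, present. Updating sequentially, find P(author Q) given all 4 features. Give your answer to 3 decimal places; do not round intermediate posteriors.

0.540

After 'absent': normaliser = 0.55·0.1000 + 0.65·0.3500 + 0.4·0.5500; P(author N) ≈ 0.1095, P(author Q) ≈ 0.4527, P(author M) ≈ 0.4378
After 'absent': normaliser = 0.55·0.1095 + 0.65·0.4527 + 0.4·0.4378; P(author N) ≈ 0.1137, P(author Q) ≈ 0.5557, P(author M) ≈ 0.3307
After 'absent': normaliser = 0.55·0.1137 + 0.65·0.5557 + 0.4·0.3307; P(author N) ≈ 0.1124, P(author Q) ≈ 0.6496, P(author M) ≈ 0.2379
After 'present': normaliser = 0.45·0.1124 + 0.35·0.6496 + 0.6·0.2379; P(author N) ≈ 0.1203, P(author Q) ≈ 0.5404, P(author M) ≈ 0.3393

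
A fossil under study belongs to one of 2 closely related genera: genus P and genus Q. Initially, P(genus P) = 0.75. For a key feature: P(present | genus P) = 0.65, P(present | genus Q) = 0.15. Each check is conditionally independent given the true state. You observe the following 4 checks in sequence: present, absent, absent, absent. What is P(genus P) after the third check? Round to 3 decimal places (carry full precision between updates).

Apply Bayes' rule sequentially, carrying P(genus P) forward.
After 'present': P(genus P) = 0.65·0.7500 / (0.65·0.7500 + 0.15·0.2500) ≈ 0.9286
After 'absent': P(genus P) = 0.35·0.9286 / (0.35·0.9286 + 0.85·0.0714) ≈ 0.8426
After 'absent': P(genus P) = 0.35·0.8426 / (0.35·0.8426 + 0.85·0.1574) ≈ 0.6879

0.688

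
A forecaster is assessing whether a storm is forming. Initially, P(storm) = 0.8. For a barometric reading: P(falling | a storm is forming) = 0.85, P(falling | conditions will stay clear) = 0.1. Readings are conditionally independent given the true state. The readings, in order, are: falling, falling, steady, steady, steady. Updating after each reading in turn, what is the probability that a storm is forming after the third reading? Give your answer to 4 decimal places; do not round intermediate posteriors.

0.9797

After 'falling': P(storm) = 0.85·0.8000 / (0.85·0.8000 + 0.1·0.2000) ≈ 0.9714
After 'falling': P(storm) = 0.85·0.9714 / (0.85·0.9714 + 0.1·0.0286) ≈ 0.9966
After 'steady': P(storm) = 0.15·0.9966 / (0.15·0.9966 + 0.9·0.0034) ≈ 0.9797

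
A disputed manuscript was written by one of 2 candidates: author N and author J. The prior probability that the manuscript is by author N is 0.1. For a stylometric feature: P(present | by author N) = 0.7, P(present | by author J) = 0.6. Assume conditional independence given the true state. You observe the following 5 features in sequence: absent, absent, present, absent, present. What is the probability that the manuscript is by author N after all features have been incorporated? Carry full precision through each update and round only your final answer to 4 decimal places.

0.0600

After 'absent': P(author N) = 0.3·0.1000 / (0.3·0.1000 + 0.4·0.9000) ≈ 0.0769
After 'absent': P(author N) = 0.3·0.0769 / (0.3·0.0769 + 0.4·0.9231) ≈ 0.0588
After 'present': P(author N) = 0.7·0.0588 / (0.7·0.0588 + 0.6·0.9412) ≈ 0.0680
After 'absent': P(author N) = 0.3·0.0680 / (0.3·0.0680 + 0.4·0.9320) ≈ 0.0519
After 'present': P(author N) = 0.7·0.0519 / (0.7·0.0519 + 0.6·0.9481) ≈ 0.0600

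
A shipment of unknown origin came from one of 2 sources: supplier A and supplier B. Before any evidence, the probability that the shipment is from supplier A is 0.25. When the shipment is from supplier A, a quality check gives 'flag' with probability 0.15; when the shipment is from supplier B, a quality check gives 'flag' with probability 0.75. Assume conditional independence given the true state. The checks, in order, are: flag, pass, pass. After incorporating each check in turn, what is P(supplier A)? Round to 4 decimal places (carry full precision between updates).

After 'flag': P(supplier A) = 0.15·0.2500 / (0.15·0.2500 + 0.75·0.7500) ≈ 0.0625
After 'pass': P(supplier A) = 0.85·0.0625 / (0.85·0.0625 + 0.25·0.9375) ≈ 0.1848
After 'pass': P(supplier A) = 0.85·0.1848 / (0.85·0.1848 + 0.25·0.8152) ≈ 0.4352

0.4352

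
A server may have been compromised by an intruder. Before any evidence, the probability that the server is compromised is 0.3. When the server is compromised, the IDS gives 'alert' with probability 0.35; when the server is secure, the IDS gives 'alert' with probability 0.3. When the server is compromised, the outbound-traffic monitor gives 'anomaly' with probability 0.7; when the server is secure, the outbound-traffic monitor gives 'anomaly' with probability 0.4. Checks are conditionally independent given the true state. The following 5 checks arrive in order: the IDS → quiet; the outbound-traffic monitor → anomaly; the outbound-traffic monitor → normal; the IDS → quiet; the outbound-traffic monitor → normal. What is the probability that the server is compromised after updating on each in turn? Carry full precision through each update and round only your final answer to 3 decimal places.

After the IDS='quiet': P(compromised) = 0.65·0.3000 / (0.65·0.3000 + 0.7·0.7000) ≈ 0.2847
After the outbound-traffic monitor='anomaly': P(compromised) = 0.7·0.2847 / (0.7·0.2847 + 0.4·0.7153) ≈ 0.4105
After the outbound-traffic monitor='normal': P(compromised) = 0.3·0.4105 / (0.3·0.4105 + 0.6·0.5895) ≈ 0.2583
After the IDS='quiet': P(compromised) = 0.65·0.2583 / (0.65·0.2583 + 0.7·0.7417) ≈ 0.2443
After the outbound-traffic monitor='normal': P(compromised) = 0.3·0.2443 / (0.3·0.2443 + 0.6·0.7557) ≈ 0.1392

0.139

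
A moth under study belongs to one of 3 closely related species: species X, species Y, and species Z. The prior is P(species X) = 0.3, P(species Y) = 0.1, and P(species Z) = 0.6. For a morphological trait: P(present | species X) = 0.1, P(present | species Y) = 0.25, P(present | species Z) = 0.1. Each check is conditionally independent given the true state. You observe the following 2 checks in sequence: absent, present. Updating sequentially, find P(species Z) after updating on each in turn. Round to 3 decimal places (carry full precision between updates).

0.541

After 'absent': normaliser = 0.9·0.3000 + 0.75·0.1000 + 0.9·0.6000; P(species X) ≈ 0.3051, P(species Y) ≈ 0.0847, P(species Z) ≈ 0.6102
After 'present': normaliser = 0.1·0.3051 + 0.25·0.0847 + 0.1·0.6102; P(species X) ≈ 0.2707, P(species Y) ≈ 0.1880, P(species Z) ≈ 0.5414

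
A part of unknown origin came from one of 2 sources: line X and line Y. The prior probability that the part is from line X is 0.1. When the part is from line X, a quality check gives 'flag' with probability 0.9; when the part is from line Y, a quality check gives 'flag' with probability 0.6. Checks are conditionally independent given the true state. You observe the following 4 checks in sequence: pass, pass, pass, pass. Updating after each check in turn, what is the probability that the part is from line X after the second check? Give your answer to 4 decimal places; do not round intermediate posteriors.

0.0069

Apply Bayes' rule sequentially, carrying P(line X) forward.
After 'pass': P(line X) = 0.1·0.1000 / (0.1·0.1000 + 0.4·0.9000) ≈ 0.0270
After 'pass': P(line X) = 0.1·0.0270 / (0.1·0.0270 + 0.4·0.9730) ≈ 0.0069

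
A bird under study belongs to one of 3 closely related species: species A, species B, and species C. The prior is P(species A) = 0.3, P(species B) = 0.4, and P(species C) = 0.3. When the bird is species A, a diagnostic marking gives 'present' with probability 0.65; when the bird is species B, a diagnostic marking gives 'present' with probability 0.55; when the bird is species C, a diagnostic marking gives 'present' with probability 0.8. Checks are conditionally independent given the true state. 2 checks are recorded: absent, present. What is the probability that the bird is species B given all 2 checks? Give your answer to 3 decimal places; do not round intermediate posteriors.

Apply Bayes' rule sequentially, carrying P(species B) forward.
After 'absent': normaliser = 0.35·0.3000 + 0.45·0.4000 + 0.2·0.3000; P(species A) ≈ 0.3043, P(species B) ≈ 0.5217, P(species C) ≈ 0.1739
After 'present': normaliser = 0.65·0.3043 + 0.55·0.5217 + 0.8·0.1739; P(species A) ≈ 0.3171, P(species B) ≈ 0.4599, P(species C) ≈ 0.2230

0.460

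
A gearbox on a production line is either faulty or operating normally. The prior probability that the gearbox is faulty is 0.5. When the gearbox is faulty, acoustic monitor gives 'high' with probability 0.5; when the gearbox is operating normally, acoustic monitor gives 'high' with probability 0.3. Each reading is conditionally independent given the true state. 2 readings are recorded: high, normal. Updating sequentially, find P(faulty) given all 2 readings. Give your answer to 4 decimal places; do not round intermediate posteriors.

Apply Bayes' rule sequentially, carrying P(faulty) forward.
After 'high': P(faulty) = 0.5·0.5000 / (0.5·0.5000 + 0.3·0.5000) ≈ 0.6250
After 'normal': P(faulty) = 0.5·0.6250 / (0.5·0.6250 + 0.7·0.3750) ≈ 0.5435

0.5435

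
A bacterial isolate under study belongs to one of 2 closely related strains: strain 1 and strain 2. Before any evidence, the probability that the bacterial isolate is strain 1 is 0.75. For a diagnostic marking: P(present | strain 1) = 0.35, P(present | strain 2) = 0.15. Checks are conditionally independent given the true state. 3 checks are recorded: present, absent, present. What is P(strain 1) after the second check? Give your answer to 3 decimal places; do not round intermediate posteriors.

After 'present': P(strain 1) = 0.35·0.7500 / (0.35·0.7500 + 0.15·0.2500) ≈ 0.8750
After 'absent': P(strain 1) = 0.65·0.8750 / (0.65·0.8750 + 0.85·0.1250) ≈ 0.8426

0.843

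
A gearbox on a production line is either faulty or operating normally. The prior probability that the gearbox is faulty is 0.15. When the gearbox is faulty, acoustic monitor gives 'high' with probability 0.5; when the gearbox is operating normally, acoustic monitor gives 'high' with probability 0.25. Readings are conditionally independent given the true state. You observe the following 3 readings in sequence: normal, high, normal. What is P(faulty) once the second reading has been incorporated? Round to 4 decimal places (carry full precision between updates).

0.1905

Apply Bayes' rule sequentially, carrying P(faulty) forward.
After 'normal': P(faulty) = 0.5·0.1500 / (0.5·0.1500 + 0.75·0.8500) ≈ 0.1053
After 'high': P(faulty) = 0.5·0.1053 / (0.5·0.1053 + 0.25·0.8947) ≈ 0.1905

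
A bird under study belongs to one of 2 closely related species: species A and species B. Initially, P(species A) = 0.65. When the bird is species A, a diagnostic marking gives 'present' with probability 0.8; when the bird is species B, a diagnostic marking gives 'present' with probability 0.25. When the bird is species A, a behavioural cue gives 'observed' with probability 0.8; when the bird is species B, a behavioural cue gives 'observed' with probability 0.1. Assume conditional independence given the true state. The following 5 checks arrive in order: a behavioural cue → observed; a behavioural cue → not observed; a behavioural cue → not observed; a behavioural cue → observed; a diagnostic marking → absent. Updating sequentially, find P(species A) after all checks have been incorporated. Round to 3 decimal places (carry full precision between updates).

After a behavioural cue='observed': P(species A) = 0.8·0.6500 / (0.8·0.6500 + 0.1·0.3500) ≈ 0.9369
After a behavioural cue='not observed': P(species A) = 0.2·0.9369 / (0.2·0.9369 + 0.9·0.0631) ≈ 0.7675
After a behavioural cue='not observed': P(species A) = 0.2·0.7675 / (0.2·0.7675 + 0.9·0.2325) ≈ 0.4232
After a behavioural cue='observed': P(species A) = 0.8·0.4232 / (0.8·0.4232 + 0.1·0.5768) ≈ 0.8544
After a diagnostic marking='absent': P(species A) = 0.2·0.8544 / (0.2·0.8544 + 0.75·0.1456) ≈ 0.6102

0.610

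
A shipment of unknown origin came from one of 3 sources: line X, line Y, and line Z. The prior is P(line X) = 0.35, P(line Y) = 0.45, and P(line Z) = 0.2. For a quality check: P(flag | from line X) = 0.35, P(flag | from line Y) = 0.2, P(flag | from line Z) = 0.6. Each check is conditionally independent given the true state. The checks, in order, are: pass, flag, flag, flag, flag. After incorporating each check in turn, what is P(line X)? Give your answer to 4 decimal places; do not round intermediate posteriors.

After 'pass': normaliser = 0.65·0.3500 + 0.8·0.4500 + 0.4·0.2000; P(line X) ≈ 0.3408, P(line Y) ≈ 0.5393, P(line Z) ≈ 0.1199
After 'flag': normaliser = 0.35·0.3408 + 0.2·0.5393 + 0.6·0.1199; P(line X) ≈ 0.3989, P(line Y) ≈ 0.3607, P(line Z) ≈ 0.2405
After 'flag': normaliser = 0.35·0.3989 + 0.2·0.3607 + 0.6·0.2405; P(line X) ≈ 0.3921, P(line Y) ≈ 0.2026, P(line Z) ≈ 0.4052
After 'flag': normaliser = 0.35·0.3921 + 0.2·0.2026 + 0.6·0.4052; P(line X) ≈ 0.3261, P(line Y) ≈ 0.0963, P(line Z) ≈ 0.5777
After 'flag': normaliser = 0.35·0.3261 + 0.2·0.0963 + 0.6·0.5777; P(line X) ≈ 0.2378, P(line Y) ≈ 0.0401, P(line Z) ≈ 0.7221

0.2378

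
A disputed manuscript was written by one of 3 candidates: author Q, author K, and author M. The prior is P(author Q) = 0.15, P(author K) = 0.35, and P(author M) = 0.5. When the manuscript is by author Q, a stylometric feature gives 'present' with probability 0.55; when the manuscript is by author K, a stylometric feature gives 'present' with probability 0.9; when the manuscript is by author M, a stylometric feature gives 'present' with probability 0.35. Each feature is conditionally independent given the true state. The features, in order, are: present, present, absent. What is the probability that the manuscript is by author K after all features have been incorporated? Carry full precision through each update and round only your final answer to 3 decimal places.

Apply Bayes' rule sequentially, carrying P(author K) forward.
After 'present': normaliser = 0.55·0.1500 + 0.9·0.3500 + 0.35·0.5000; P(author Q) ≈ 0.1441, P(author K) ≈ 0.5502, P(author M) ≈ 0.3057
After 'present': normaliser = 0.55·0.1441 + 0.9·0.5502 + 0.35·0.3057; P(author Q) ≈ 0.1163, P(author K) ≈ 0.7267, P(author M) ≈ 0.1570
After 'absent': normaliser = 0.45·0.1163 + 0.1·0.7267 + 0.65·0.1570; P(author Q) ≈ 0.2305, P(author K) ≈ 0.3200, P(author M) ≈ 0.4494

0.320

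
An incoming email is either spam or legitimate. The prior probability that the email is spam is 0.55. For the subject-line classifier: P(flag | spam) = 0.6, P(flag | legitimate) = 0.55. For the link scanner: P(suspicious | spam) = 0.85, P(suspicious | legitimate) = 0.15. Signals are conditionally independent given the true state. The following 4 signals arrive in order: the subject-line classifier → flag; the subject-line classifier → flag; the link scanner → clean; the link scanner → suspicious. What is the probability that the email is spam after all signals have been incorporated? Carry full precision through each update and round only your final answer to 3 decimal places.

After the subject-line classifier='flag': P(spam) = 0.6·0.5500 / (0.6·0.5500 + 0.55·0.4500) ≈ 0.5714
After the subject-line classifier='flag': P(spam) = 0.6·0.5714 / (0.6·0.5714 + 0.55·0.4286) ≈ 0.5926
After the link scanner='clean': P(spam) = 0.15·0.5926 / (0.15·0.5926 + 0.85·0.4074) ≈ 0.2043
After the link scanner='suspicious': P(spam) = 0.85·0.2043 / (0.85·0.2043 + 0.15·0.7957) ≈ 0.5926

0.593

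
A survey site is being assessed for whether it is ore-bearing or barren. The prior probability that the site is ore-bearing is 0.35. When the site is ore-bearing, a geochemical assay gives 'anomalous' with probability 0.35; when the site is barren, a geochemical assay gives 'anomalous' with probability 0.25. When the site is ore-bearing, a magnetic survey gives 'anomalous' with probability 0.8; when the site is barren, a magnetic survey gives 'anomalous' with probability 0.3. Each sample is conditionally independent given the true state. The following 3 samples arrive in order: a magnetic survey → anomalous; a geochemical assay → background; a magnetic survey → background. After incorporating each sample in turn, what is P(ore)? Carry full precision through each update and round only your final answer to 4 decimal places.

Each posterior becomes the prior for the next update.
After a magnetic survey='anomalous': P(ore) = 0.8·0.3500 / (0.8·0.3500 + 0.3·0.6500) ≈ 0.5895
After a geochemical assay='background': P(ore) = 0.65·0.5895 / (0.65·0.5895 + 0.75·0.4105) ≈ 0.5545
After a magnetic survey='background': P(ore) = 0.2·0.5545 / (0.2·0.5545 + 0.7·0.4455) ≈ 0.2623

0.2623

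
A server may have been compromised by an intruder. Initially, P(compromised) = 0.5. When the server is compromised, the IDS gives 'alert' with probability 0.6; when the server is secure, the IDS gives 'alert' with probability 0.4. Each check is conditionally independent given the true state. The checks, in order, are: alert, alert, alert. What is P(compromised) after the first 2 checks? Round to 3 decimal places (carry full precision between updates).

0.692

Each posterior becomes the prior for the next update.
After 'alert': P(compromised) = 0.6·0.5000 / (0.6·0.5000 + 0.4·0.5000) ≈ 0.6000
After 'alert': P(compromised) = 0.6·0.6000 / (0.6·0.6000 + 0.4·0.4000) ≈ 0.6923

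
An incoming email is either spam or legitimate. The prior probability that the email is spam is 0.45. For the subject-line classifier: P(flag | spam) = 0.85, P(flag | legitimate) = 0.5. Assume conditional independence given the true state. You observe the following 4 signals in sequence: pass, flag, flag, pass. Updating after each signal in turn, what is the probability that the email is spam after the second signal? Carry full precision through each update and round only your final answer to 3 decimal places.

After 'pass': P(spam) = 0.15·0.4500 / (0.15·0.4500 + 0.5·0.5500) ≈ 0.1971
After 'flag': P(spam) = 0.85·0.1971 / (0.85·0.1971 + 0.5·0.8029) ≈ 0.2944

0.294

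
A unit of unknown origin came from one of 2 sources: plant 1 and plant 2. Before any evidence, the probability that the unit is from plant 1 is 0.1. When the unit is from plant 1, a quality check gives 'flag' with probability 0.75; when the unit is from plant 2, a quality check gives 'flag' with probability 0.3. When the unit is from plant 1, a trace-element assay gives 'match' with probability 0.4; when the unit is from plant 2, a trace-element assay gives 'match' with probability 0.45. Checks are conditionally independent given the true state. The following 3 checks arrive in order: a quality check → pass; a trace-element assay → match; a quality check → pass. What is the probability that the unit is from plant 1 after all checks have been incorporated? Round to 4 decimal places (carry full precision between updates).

0.0124

After a quality check='pass': P(plant 1) = 0.25·0.1000 / (0.25·0.1000 + 0.7·0.9000) ≈ 0.0382
After a trace-element assay='match': P(plant 1) = 0.4·0.0382 / (0.4·0.0382 + 0.45·0.9618) ≈ 0.0341
After a quality check='pass': P(plant 1) = 0.25·0.0341 / (0.25·0.0341 + 0.7·0.9659) ≈ 0.0124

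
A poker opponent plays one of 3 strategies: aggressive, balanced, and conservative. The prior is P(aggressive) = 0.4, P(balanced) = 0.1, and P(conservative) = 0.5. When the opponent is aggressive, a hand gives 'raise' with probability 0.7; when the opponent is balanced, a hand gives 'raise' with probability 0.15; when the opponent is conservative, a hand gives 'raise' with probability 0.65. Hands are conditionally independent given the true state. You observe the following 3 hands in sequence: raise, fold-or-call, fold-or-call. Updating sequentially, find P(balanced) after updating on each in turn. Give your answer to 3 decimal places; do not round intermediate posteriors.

After 'raise': normaliser = 0.7·0.4000 + 0.15·0.1000 + 0.65·0.5000; P(aggressive) ≈ 0.4516, P(balanced) ≈ 0.0242, P(conservative) ≈ 0.5242
After 'fold-or-call': normaliser = 0.3·0.4516 + 0.85·0.0242 + 0.35·0.5242; P(aggressive) ≈ 0.3990, P(balanced) ≈ 0.0606, P(conservative) ≈ 0.5404
After 'fold-or-call': normaliser = 0.3·0.3990 + 0.85·0.0606 + 0.35·0.5404; P(aggressive) ≈ 0.3322, P(balanced) ≈ 0.1429, P(conservative) ≈ 0.5249

0.143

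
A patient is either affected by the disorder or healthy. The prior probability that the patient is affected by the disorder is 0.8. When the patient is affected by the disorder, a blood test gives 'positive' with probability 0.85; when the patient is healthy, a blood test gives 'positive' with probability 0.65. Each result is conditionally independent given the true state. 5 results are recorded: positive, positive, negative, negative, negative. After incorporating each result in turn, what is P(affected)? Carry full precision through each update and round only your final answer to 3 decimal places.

Each posterior becomes the prior for the next update.
After 'positive': P(affected) = 0.85·0.8000 / (0.85·0.8000 + 0.65·0.2000) ≈ 0.8395
After 'positive': P(affected) = 0.85·0.8395 / (0.85·0.8395 + 0.65·0.1605) ≈ 0.8725
After 'negative': P(affected) = 0.15·0.8725 / (0.15·0.8725 + 0.35·0.1275) ≈ 0.7456
After 'negative': P(affected) = 0.15·0.7456 / (0.15·0.7456 + 0.35·0.2544) ≈ 0.5568
After 'negative': P(affected) = 0.15·0.5568 / (0.15·0.5568 + 0.35·0.4432) ≈ 0.3500

0.350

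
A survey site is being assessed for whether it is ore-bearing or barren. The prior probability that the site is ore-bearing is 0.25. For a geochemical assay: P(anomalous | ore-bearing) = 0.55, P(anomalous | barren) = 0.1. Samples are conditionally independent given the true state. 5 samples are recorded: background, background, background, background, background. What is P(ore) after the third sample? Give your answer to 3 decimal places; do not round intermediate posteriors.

Each posterior becomes the prior for the next update.
After 'background': P(ore) = 0.45·0.2500 / (0.45·0.2500 + 0.9·0.7500) ≈ 0.1429
After 'background': P(ore) = 0.45·0.1429 / (0.45·0.1429 + 0.9·0.8571) ≈ 0.0769
After 'background': P(ore) = 0.45·0.0769 / (0.45·0.0769 + 0.9·0.9231) ≈ 0.0400

0.040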